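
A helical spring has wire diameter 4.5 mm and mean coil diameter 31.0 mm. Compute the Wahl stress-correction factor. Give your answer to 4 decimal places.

C = D/d = 31.0/4.5 = 6.8889
K_W = (4C−1)/(4C−4) + 0.615/C = 26.556/23.556 + 0.0893 = 1.2166

1.2166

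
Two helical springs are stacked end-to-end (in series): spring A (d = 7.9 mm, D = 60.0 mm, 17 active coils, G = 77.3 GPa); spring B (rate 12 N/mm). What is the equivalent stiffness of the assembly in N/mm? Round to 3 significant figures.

5.53 N/mm

k_A = Gd⁴/(8D³N_a) = (77.3×10³)(7.9⁴)/(8·60.0³·17) = 10.249 N/mm
Series: 1/k_eq = 1/10.249 + 1/12 = 0.1809; k_eq = 5.5279 N/mm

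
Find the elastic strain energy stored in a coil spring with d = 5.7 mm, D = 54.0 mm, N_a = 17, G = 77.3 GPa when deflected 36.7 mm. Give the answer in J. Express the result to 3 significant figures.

k = Gd⁴/(8D³N_a) = (77.3×10³)(5.7⁴)/(8·54.0³·17) = 3.8103 N/mm
U = ½kδ² = 0.5 × 3.8103 × 36.7² = 2566 N·mm = 2.566 J

2.57 J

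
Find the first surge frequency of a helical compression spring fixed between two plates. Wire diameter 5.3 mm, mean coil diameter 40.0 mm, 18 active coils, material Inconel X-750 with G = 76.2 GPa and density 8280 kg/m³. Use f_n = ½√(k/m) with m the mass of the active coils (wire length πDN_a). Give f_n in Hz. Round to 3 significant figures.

62.8 Hz

k = Gd⁴/(8D³N_a) = (76.2×10³)(5.3⁴)/(8·40.0³·18) = 6.524 N/mm = 6524 N/m
Wire length L = πDN_a = π·40.0·18 = 2261.9 mm
m = ρ·(πd²/4)·L = 8280 × 22.062×10⁻⁶ m² × 2.2619 m = 0.41319 kg
f_n = ½√(k/m) = 0.5·√(6524/0.41319) = 0.5·√(15789) = 62.828 Hz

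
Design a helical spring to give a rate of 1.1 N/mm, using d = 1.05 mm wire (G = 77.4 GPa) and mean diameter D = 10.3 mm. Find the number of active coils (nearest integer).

N_a = Gd⁴/(8D³k) = (77.4×10³ × 1.05⁴)/(8 × 10.3³ × 1.1)
    = 94080.2 / 9616 = 9.784 → 10 coils

10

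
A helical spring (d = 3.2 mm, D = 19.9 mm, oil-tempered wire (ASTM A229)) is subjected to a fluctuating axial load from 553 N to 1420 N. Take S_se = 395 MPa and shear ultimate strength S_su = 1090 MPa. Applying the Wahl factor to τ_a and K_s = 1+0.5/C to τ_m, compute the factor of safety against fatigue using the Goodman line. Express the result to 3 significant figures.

C = D/d = 19.9/3.2 = 6.2187; K_W = (4C−1)/(4C−4)+0.615/C = 1.2426; K_s = 1+0.5/C = 1.0804
F_a = (F_max−F_min)/2 = 433.5 N; F_m = (F_max+F_min)/2 = 986.5 N
τ_a = K_W·8F_aD/(πd³) = 1.2426 × 670.4 = 833.04 MPa
τ_m = K_s·8F_mD/(πd³) = 1.0804 × 1525.6 = 1648.3 MPa
Goodman: 1/n_f = τ_a/S_se + τ_m/S_su = 833.04/395 + 1648.3/1090 = 2.10896 + 1.51217 = 3.6211
n_f = 1/3.6211 = 0.2762

0.276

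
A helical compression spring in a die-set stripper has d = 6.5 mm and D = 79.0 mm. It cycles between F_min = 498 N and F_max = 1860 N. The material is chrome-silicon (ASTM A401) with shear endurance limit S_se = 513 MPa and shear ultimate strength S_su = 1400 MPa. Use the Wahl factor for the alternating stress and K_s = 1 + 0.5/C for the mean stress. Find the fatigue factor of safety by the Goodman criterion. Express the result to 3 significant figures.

0.578

C = D/d = 79.0/6.5 = 12.1538; K_W = (4C−1)/(4C−4)+0.615/C = 1.1178; K_s = 1+0.5/C = 1.0411
F_a = (F_max−F_min)/2 = 681 N; F_m = (F_max+F_min)/2 = 1179 N
τ_a = K_W·8F_aD/(πd³) = 1.1178 × 498.85 = 557.64 MPa
τ_m = K_s·8F_mD/(πd³) = 1.0411 × 863.66 = 899.19 MPa
Goodman: 1/n_f = τ_a/S_se + τ_m/S_su = 557.64/513 + 899.19/1400 = 1.08702 + 0.64228 = 1.7293
n_f = 1/1.7293 = 0.5783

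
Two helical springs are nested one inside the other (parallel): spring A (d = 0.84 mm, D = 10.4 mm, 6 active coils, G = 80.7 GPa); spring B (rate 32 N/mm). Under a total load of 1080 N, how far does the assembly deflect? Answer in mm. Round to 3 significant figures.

33.0 mm

k_A = Gd⁴/(8D³N_a) = (80.7×10³)(0.84⁴)/(8·10.4³·6) = 0.74413 N/mm
Parallel: k_eq = 0.74413 + 32 = 32.744 N/mm
δ = F/k_eq = 1080/32.744 = 32.983 mm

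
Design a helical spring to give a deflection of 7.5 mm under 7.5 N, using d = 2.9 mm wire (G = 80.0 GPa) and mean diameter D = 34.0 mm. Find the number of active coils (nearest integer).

Required rate k = F/δ = 7.5/7.5 = 1 N/mm
N_a = Gd⁴/(8D³k) = (80.0×10³ × 2.9⁴)/(8 × 34.0³ × 1)
    = 5.65825e+06 / 314432 = 18 → 18 coils

18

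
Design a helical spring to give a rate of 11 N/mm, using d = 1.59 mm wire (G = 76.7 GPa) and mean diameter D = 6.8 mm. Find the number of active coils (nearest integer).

N_a = Gd⁴/(8D³k) = (76.7×10³ × 1.59⁴)/(8 × 6.8³ × 11)
    = 490212 / 27670 = 17.72 → 18 coils

18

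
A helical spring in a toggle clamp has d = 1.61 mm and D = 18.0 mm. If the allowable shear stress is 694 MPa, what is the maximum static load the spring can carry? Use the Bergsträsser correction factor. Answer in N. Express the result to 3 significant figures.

56.4 N

C = D/d = 18.0/1.61 = 11.1801
K_B = (4C+2)/(4C−3) = 46.720/41.720 = 1.1198
τ_max = K·8FD/(πd³) → F_max = τ_allow·πd³/(8DK)
F_max = 694·π·1.61³/(8·18.0·1.1198) = 9098.9/161.26 = 56.424 N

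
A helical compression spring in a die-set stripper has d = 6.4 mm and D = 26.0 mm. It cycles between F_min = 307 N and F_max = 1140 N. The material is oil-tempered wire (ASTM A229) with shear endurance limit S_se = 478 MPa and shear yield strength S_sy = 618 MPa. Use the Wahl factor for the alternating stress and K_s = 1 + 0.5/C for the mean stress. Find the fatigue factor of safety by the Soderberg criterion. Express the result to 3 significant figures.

1.56

C = D/d = 26.0/6.4 = 4.0625; K_W = (4C−1)/(4C−4)+0.615/C = 1.3963; K_s = 1+0.5/C = 1.1231
F_a = (F_max−F_min)/2 = 416.5 N; F_m = (F_max+F_min)/2 = 723.5 N
τ_a = K_W·8F_aD/(πd³) = 1.3963 × 105.19 = 146.88 MPa
τ_m = K_s·8F_mD/(πd³) = 1.1231 × 182.73 = 205.22 MPa
Soderberg: 1/n_f = τ_a/S_se + τ_m/S_sy = 146.88/478 + 205.22/618 = 0.30728 + 0.33207 = 0.63935
n_f = 1/0.63935 = 1.564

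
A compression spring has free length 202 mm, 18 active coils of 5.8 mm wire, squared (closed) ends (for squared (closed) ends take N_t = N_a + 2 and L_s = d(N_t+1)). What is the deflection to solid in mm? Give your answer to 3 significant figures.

80.2 mm

N_t = 20; L_s = 5.8·21 = 121.8 mm
δ_solid = L₀ − L_s = 202 − 121.8 = 80.2 mm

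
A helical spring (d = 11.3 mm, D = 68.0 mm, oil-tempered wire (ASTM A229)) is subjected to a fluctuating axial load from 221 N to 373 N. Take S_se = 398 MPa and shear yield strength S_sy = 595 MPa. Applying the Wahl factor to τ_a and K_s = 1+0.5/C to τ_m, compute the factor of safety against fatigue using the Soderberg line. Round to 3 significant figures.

C = D/d = 68.0/11.3 = 6.0177; K_W = (4C−1)/(4C−4)+0.615/C = 1.2517; K_s = 1+0.5/C = 1.0831
F_a = (F_max−F_min)/2 = 76 N; F_m = (F_max+F_min)/2 = 297 N
τ_a = K_W·8F_aD/(πd³) = 1.2517 × 9.1207 = 11.416 MPa
τ_m = K_s·8F_mD/(πd³) = 1.0831 × 35.643 = 38.604 MPa
Soderberg: 1/n_f = τ_a/S_se + τ_m/S_sy = 11.416/398 + 38.604/595 = 0.02868 + 0.06488 = 0.093565
n_f = 1/0.093565 = 10.69

10.7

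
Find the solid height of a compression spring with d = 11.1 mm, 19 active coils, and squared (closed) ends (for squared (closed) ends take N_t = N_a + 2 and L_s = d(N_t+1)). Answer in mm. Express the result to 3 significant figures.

244 mm

squared (closed) ends: N_t = N_a + 2 = 19 + 2 = 21
L_s = d·(N_t+1) = 11.1 × 22 = 244.2 mm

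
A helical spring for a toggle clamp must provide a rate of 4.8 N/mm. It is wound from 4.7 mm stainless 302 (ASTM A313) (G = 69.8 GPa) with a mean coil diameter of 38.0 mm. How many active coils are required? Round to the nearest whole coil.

N_a = Gd⁴/(8D³k) = (69.8×10³ × 4.7⁴)/(8 × 38.0³ × 4.8)
    = 3.40602e+07 / 2.10708e+06 = 16.16 → 16 coils

16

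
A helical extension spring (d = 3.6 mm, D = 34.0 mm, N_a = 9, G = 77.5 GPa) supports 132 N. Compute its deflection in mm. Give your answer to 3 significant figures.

28.7 mm

k = Gd⁴/(8D³N_a) = (77.5×10³)(3.6⁴)/(8·34.0³·9) = 4.5998 N/mm
δ = F/k = 132 / 4.5998 = 28.697 mm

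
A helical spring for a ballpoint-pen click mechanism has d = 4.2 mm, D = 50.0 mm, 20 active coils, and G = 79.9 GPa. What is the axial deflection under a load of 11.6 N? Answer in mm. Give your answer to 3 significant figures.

9.33 mm

k = Gd⁴/(8D³N_a) = (79.9×10³)(4.2⁴)/(8·50.0³·20) = 1.2431 N/mm
δ = F/k = 11.6 / 1.2431 = 9.3313 mm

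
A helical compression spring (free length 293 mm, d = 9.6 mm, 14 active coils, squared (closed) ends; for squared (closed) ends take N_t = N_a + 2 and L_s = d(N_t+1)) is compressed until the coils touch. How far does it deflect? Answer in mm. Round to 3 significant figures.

130 mm

N_t = 16; L_s = 9.6·17 = 163.2 mm
δ_solid = L₀ − L_s = 293 − 163.2 = 129.8 mm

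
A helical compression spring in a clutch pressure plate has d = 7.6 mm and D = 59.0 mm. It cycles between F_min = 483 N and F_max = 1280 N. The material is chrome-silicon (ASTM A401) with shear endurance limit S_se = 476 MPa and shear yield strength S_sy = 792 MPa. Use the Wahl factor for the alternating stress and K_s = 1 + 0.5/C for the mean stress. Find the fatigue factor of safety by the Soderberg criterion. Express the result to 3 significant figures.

C = D/d = 59.0/7.6 = 7.7632; K_W = (4C−1)/(4C−4)+0.615/C = 1.1901; K_s = 1+0.5/C = 1.0644
F_a = (F_max−F_min)/2 = 398.5 N; F_m = (F_max+F_min)/2 = 881.5 N
τ_a = K_W·8F_aD/(πd³) = 1.1901 × 136.39 = 162.32 MPa
τ_m = K_s·8F_mD/(πd³) = 1.0644 × 301.7 = 321.13 MPa
Soderberg: 1/n_f = τ_a/S_se + τ_m/S_sy = 162.32/476 + 321.13/792 = 0.34101 + 0.40547 = 0.74647
n_f = 1/0.74647 = 1.34

1.34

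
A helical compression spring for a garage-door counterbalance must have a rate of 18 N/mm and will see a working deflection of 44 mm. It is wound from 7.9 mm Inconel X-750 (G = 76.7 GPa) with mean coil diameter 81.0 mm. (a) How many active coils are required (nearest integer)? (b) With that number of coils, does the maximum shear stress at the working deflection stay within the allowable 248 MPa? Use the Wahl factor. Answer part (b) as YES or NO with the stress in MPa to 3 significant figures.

(a) 4 coils; (b) NO, τ_max = 369 MPa

N_a = Gd⁴/(8D³k) = (76.7×10³)(7.9⁴)/(8·81.0³·18) = 3.904 → N_a = 4
Actual rate k = Gd⁴/(8D³·4) = 17.567 N/mm
Working load F = kδ = 17.567·44 = 772.95 N
C = 81.0/7.9 = 10.2532; K_W = (4C−1)/(4C−4)+0.615/C = 1.1410
τ_max = K_W·8FD/(πd³) = 1.1410·323.37 = 368.97 MPa
τ_max > 248 MPa → exceeds allowable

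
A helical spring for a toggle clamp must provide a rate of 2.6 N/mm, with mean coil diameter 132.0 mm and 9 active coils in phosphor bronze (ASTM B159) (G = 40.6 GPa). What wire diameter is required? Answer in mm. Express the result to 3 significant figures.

10.1 mm

d = (8D³N_a·k / G)^(1/4) = (8·132.0³·9·2.6 / (40.6×10³))^0.25
  = (10605)^0.25 = 10.1479 mm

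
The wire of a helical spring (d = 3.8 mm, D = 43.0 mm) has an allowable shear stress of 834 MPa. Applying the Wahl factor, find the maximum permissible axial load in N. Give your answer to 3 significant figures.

C = D/d = 43.0/3.8 = 11.3158
K_W = (4C−1)/(4C−4) + 0.615/C = 44.263/41.263 + 0.0543 = 1.1271
τ_max = K·8FD/(πd³) → F_max = τ_allow·πd³/(8DK)
F_max = 834·π·3.8³/(8·43.0·1.1271) = 1.4377e+05/387.71 = 370.82 N

371 N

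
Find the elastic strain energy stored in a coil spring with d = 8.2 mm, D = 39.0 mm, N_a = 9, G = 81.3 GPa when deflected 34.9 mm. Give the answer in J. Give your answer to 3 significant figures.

52.4 J

k = Gd⁴/(8D³N_a) = (81.3×10³)(8.2⁴)/(8·39.0³·9) = 86.064 N/mm
U = ½kδ² = 0.5 × 86.064 × 34.9² = 52413 N·mm = 52.413 J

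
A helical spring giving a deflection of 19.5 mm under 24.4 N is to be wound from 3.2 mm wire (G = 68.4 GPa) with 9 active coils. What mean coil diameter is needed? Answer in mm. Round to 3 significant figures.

Required rate k = F/δ = 24.4/19.5 = 1.2513 N/mm
D = (Gd⁴/(8N_a·k))^(1/3) = (68.4×10³·3.2⁴/(8·9·1.2513))^(1/3)
  = (79610.1)^(1/3) = 43.0186 mm

43.0 mm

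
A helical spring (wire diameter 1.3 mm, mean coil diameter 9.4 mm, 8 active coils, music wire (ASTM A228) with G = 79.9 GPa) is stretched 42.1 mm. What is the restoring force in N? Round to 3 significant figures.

k = Gd⁴/(8D³N_a) = (79.9×10³)(1.3⁴)/(8·9.4³·8) = 4.293 N/mm
F = k·δ = 4.293 × 42.1 = 180.73 N

181 N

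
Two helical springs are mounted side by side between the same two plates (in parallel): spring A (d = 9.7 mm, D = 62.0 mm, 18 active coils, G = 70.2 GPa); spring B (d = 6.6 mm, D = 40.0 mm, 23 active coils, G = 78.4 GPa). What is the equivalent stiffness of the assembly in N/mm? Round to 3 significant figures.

30.7 N/mm

k_A = Gd⁴/(8D³N_a) = (70.2×10³)(9.7⁴)/(8·62.0³·18) = 18.109 N/mm
k_B = Gd⁴/(8D³N_a) = (78.4×10³)(6.6⁴)/(8·40.0³·23) = 12.633 N/mm
Parallel: k_eq = 18.109 + 12.633 = 30.741 N/mm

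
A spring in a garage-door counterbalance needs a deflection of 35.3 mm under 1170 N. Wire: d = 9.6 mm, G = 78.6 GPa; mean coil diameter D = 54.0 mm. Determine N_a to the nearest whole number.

Required rate k = F/δ = 1170/35.3 = 33.144 N/mm
N_a = Gd⁴/(8D³k) = (78.6×10³ × 9.6⁴)/(8 × 54.0³ × 33.144)
    = 6.67586e+08 / 4.17525e+07 = 15.99 → 16 coils

16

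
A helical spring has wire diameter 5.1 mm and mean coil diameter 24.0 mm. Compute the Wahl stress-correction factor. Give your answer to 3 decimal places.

C = D/d = 24.0/5.1 = 4.7059
K_W = (4C−1)/(4C−4) + 0.615/C = 17.824/14.824 + 0.1307 = 1.3331

1.333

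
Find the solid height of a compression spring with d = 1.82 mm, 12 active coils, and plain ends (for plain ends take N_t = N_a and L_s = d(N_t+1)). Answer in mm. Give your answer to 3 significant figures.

23.7 mm

plain ends: N_t = N_a = 12
L_s = d·(N_t+1) = 1.82 × 13 = 23.66 mm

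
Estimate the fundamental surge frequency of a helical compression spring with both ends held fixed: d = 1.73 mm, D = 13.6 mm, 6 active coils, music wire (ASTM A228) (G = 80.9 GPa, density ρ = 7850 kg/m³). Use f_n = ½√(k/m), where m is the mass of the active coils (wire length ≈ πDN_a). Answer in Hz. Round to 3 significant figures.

563 Hz

k = Gd⁴/(8D³N_a) = (80.9×10³)(1.73⁴)/(8·13.6³·6) = 6.0017 N/mm = 6001.7 N/m
Wire length L = πDN_a = π·13.6·6 = 256.35 mm
m = ρ·(πd²/4)·L = 7850 × 2.3506×10⁻⁶ m² × 0.25635 m = 0.0047303 kg
f_n = ½√(k/m) = 0.5·√(6001.7/0.0047303) = 0.5·√(1.2688e+06) = 563.2 Hz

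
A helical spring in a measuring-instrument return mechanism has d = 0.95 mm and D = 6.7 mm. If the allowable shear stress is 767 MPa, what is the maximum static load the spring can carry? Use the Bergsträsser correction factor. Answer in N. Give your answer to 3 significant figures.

32.2 N

C = D/d = 6.7/0.95 = 7.0526
K_B = (4C+2)/(4C−3) = 30.211/25.211 = 1.1983
τ_max = K·8FD/(πd³) → F_max = τ_allow·πd³/(8DK)
F_max = 767·π·0.95³/(8·6.7·1.1983) = 2065.9/64.23 = 32.164 N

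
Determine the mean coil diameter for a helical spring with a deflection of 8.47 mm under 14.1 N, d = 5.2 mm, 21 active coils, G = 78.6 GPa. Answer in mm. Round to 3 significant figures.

Required rate k = F/δ = 14.1/8.47 = 1.6647 N/mm
D = (Gd⁴/(8N_a·k))^(1/3) = (78.6×10³·5.2⁴/(8·21·1.6647))^(1/3)
  = (205490)^(1/3) = 59.0106 mm

59.0 mm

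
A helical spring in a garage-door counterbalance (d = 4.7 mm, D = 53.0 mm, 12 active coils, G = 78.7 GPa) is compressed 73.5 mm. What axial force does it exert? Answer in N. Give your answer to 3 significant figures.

k = Gd⁴/(8D³N_a) = (78.7×10³)(4.7⁴)/(8·53.0³·12) = 2.687 N/mm
F = k·δ = 2.687 × 73.5 = 197.49 N

197 N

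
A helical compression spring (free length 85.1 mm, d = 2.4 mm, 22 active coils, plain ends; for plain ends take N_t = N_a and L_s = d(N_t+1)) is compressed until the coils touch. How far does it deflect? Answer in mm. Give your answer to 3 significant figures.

29.9 mm

N_t = 22; L_s = 2.4·23 = 55.2 mm
δ_solid = L₀ − L_s = 85.1 − 55.2 = 29.9 mm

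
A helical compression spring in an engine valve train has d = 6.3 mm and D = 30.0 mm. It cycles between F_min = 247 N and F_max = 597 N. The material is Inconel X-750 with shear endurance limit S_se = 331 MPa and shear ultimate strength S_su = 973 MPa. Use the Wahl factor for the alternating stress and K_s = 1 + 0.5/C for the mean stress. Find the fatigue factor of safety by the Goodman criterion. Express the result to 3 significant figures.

2.77

C = D/d = 30.0/6.3 = 4.7619; K_W = (4C−1)/(4C−4)+0.615/C = 1.3285; K_s = 1+0.5/C = 1.1050
F_a = (F_max−F_min)/2 = 175 N; F_m = (F_max+F_min)/2 = 422 N
τ_a = K_W·8F_aD/(πd³) = 1.3285 × 53.466 = 71.031 MPa
τ_m = K_s·8F_mD/(πd³) = 1.1050 × 128.93 = 142.47 MPa
Goodman: 1/n_f = τ_a/S_se + τ_m/S_su = 71.031/331 + 142.47/973 = 0.21459 + 0.14642 = 0.36101
n_f = 1/0.36101 = 2.77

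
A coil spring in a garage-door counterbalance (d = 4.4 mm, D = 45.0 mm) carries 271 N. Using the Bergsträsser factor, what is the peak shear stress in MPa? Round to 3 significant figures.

413 MPa

Spring index C = D/d = 45.0/4.4 = 10.2273
K_B = (4C+2)/(4C−3) = 42.909/37.909 = 1.1319
τ₀ = 8FD/(πd³) = 8·271·45.0/(π·4.4³) = 97560/267.61 = 364.56 MPa
τ_max = K·τ₀ = 1.1319 × 364.56 = 412.64 MPa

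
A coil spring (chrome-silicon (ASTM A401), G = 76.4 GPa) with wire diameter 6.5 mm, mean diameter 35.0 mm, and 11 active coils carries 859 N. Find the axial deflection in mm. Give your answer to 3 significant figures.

23.8 mm

k = Gd⁴/(8D³N_a) = (76.4×10³)(6.5⁴)/(8·35.0³·11) = 36.146 N/mm
δ = F/k = 859 / 36.146 = 23.765 mm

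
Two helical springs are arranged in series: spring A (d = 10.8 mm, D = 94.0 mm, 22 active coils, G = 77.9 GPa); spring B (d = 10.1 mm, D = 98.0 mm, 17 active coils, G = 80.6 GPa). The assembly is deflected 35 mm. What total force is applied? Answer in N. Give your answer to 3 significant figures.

120 N

k_A = Gd⁴/(8D³N_a) = (77.9×10³)(10.8⁴)/(8·94.0³·22) = 7.25 N/mm
k_B = Gd⁴/(8D³N_a) = (80.6×10³)(10.1⁴)/(8·98.0³·17) = 6.5524 N/mm
Series: 1/k_eq = 1/7.25 + 1/6.5524 = 0.29055; k_eq = 3.4418 N/mm
F = k_eq·δ = 3.4418·35 = 120.46 N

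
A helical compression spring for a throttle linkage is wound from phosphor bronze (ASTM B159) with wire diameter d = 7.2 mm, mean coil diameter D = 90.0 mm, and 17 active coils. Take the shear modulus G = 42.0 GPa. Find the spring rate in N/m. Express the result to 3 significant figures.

1140 N/m

k = Gd⁴/(8D³N_a) = (42.0×10³ × 7.2⁴) / (8 × 90.0³ × 17)
  = 1.1287e+08 / 9.9144e+07 = 1.1384 N/mm = 1138.4 N/m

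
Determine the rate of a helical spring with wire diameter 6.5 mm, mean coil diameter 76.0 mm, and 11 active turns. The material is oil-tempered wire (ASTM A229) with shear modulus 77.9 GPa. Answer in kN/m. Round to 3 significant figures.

k = Gd⁴/(8D³N_a) = (77.9×10³ × 6.5⁴) / (8 × 76.0³ × 11)
  = 1.39056e+08 / 3.86299e+07 = 3.5997 N/mm

3.60 kN/m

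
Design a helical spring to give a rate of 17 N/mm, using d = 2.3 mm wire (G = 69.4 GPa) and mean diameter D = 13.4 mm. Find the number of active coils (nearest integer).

N_a = Gd⁴/(8D³k) = (69.4×10³ × 2.3⁴)/(8 × 13.4³ × 17)
    = 1.9421e+06 / 327230 = 5.935 → 6 coils

6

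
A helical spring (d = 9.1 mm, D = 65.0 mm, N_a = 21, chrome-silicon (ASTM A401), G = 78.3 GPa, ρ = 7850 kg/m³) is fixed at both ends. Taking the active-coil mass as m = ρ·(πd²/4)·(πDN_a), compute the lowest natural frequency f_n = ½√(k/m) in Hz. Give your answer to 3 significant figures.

36.5 Hz

k = Gd⁴/(8D³N_a) = (78.3×10³)(9.1⁴)/(8·65.0³·21) = 11.638 N/mm = 11638 N/m
Wire length L = πDN_a = π·65.0·21 = 4288.3 mm
m = ρ·(πd²/4)·L = 7850 × 65.039×10⁻⁶ m² × 4.2883 m = 2.1894 kg
f_n = ½√(k/m) = 0.5·√(11638/2.1894) = 0.5·√(5315.6) = 36.454 Hz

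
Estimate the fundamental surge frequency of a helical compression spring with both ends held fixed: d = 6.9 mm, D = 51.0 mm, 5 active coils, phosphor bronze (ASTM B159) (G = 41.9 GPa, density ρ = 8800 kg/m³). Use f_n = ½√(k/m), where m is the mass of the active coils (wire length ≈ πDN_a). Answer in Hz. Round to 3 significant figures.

130 Hz

k = Gd⁴/(8D³N_a) = (41.9×10³)(6.9⁴)/(8·51.0³·5) = 17.899 N/mm = 17899 N/m
Wire length L = πDN_a = π·51.0·5 = 801.11 mm
m = ρ·(πd²/4)·L = 8800 × 37.393×10⁻⁶ m² × 0.80111 m = 0.26361 kg
f_n = ½√(k/m) = 0.5·√(17899/0.26361) = 0.5·√(67901) = 130.29 Hz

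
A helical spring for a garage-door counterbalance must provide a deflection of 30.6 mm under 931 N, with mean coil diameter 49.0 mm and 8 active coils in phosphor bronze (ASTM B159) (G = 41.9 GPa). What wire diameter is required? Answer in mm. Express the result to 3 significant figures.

Required rate k = F/δ = 931/30.6 = 30.425 N/mm
d = (8D³N_a·k / G)^(1/4) = (8·49.0³·8·30.425 / (41.9×10³))^0.25
  = (5467.4)^0.25 = 8.5990 mm

8.60 mm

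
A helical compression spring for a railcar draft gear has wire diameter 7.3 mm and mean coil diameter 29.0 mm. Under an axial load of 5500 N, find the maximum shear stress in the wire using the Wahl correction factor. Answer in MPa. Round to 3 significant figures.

Spring index C = D/d = 29.0/7.3 = 3.9726
K_W = (4C−1)/(4C−4) + 0.615/C = 14.890/11.890 + 0.1548 = 1.4071
τ₀ = 8FD/(πd³) = 8·5500·29.0/(π·7.3³) = 1.276e+06/1222.1 = 1044.1 MPa
τ_max = K·τ₀ = 1.4071 × 1044.1 = 1469.1 MPa

1470 MPa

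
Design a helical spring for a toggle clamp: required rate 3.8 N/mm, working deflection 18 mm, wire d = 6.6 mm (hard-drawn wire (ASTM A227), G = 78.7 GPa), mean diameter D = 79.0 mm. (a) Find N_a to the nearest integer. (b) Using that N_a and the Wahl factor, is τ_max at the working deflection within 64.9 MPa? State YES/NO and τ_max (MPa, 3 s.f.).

(a) 10 coils; (b) YES, τ_max = 53.4 MPa

N_a = Gd⁴/(8D³k) = (78.7×10³)(6.6⁴)/(8·79.0³·3.8) = 9.963 → N_a = 10
Actual rate k = Gd⁴/(8D³·10) = 3.786 N/mm
Working load F = kδ = 3.786·18 = 68.148 N
C = 79.0/6.6 = 11.9697; K_W = (4C−1)/(4C−4)+0.615/C = 1.1197
τ_max = K_W·8FD/(πd³) = 1.1197·47.686 = 53.396 MPa
τ_max ≤ 64.9 MPa → acceptable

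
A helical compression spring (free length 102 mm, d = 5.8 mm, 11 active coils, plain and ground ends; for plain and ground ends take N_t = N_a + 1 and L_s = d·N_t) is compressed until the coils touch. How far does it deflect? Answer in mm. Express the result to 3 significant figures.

32.4 mm

N_t = 12; L_s = 5.8·12 = 69.6 mm
δ_solid = L₀ − L_s = 102 − 69.6 = 32.4 mm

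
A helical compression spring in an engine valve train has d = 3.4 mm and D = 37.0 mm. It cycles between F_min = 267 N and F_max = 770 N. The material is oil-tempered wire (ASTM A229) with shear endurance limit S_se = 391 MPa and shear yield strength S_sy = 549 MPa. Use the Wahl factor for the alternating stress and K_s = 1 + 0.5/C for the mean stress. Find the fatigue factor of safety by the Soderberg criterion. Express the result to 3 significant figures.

0.243

C = D/d = 37.0/3.4 = 10.8824; K_W = (4C−1)/(4C−4)+0.615/C = 1.1324; K_s = 1+0.5/C = 1.0459
F_a = (F_max−F_min)/2 = 251.5 N; F_m = (F_max+F_min)/2 = 518.5 N
τ_a = K_W·8F_aD/(πd³) = 1.1324 × 602.9 = 682.72 MPa
τ_m = K_s·8F_mD/(πd³) = 1.0459 × 1243 = 1300.1 MPa
Soderberg: 1/n_f = τ_a/S_se + τ_m/S_sy = 682.72/391 + 1300.1/549 = 1.74610 + 2.36805 = 4.1141
n_f = 1/4.1141 = 0.2431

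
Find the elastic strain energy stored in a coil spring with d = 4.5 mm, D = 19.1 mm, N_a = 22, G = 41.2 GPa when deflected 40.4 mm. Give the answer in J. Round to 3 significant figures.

11.2 J

k = Gd⁴/(8D³N_a) = (41.2×10³)(4.5⁴)/(8·19.1³·22) = 13.776 N/mm
U = ½kδ² = 0.5 × 13.776 × 40.4² = 11243 N·mm = 11.243 J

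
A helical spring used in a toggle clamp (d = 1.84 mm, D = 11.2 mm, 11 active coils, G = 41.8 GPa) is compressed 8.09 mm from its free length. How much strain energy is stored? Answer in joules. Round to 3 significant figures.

k = Gd⁴/(8D³N_a) = (41.8×10³)(1.84⁴)/(8·11.2³·11) = 3.8753 N/mm
U = ½kδ² = 0.5 × 3.8753 × 8.09² = 126.82 N·mm = 0.12682 J

0.127 J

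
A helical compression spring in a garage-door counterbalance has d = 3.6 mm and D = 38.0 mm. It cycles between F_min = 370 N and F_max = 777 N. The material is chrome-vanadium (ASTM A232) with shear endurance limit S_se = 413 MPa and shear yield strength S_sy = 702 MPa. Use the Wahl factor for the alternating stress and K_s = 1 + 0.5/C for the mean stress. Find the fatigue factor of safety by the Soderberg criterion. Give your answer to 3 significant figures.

0.341

C = D/d = 38.0/3.6 = 10.5556; K_W = (4C−1)/(4C−4)+0.615/C = 1.1368; K_s = 1+0.5/C = 1.0474
F_a = (F_max−F_min)/2 = 203.5 N; F_m = (F_max+F_min)/2 = 573.5 N
τ_a = K_W·8F_aD/(πd³) = 1.1368 × 422.07 = 479.78 MPa
τ_m = K_s·8F_mD/(πd³) = 1.0474 × 1189.5 = 1245.8 MPa
Soderberg: 1/n_f = τ_a/S_se + τ_m/S_sy = 479.78/413 + 1245.8/702 = 1.16171 + 1.77465 = 2.9364
n_f = 1/2.9364 = 0.3406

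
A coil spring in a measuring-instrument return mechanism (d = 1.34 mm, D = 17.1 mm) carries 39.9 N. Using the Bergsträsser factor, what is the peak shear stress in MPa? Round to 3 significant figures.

797 MPa

Spring index C = D/d = 17.1/1.34 = 12.7612
K_B = (4C+2)/(4C−3) = 53.045/48.045 = 1.1041
τ₀ = 8FD/(πd³) = 8·39.9·17.1/(π·1.34³) = 5458.32/7.559 = 722.1 MPa
τ_max = K·τ₀ = 1.1041 × 722.1 = 797.24 MPa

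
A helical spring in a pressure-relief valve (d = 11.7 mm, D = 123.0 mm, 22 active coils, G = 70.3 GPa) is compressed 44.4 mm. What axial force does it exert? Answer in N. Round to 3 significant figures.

179 N

k = Gd⁴/(8D³N_a) = (70.3×10³)(11.7⁴)/(8·123.0³·22) = 4.0223 N/mm
F = k·δ = 4.0223 × 44.4 = 178.59 N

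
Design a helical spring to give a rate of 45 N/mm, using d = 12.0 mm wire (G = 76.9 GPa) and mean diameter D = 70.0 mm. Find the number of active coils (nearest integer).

N_a = Gd⁴/(8D³k) = (76.9×10³ × 12.0⁴)/(8 × 70.0³ × 45)
    = 1.5946e+09 / 1.2348e+08 = 12.91 → 13 coils

13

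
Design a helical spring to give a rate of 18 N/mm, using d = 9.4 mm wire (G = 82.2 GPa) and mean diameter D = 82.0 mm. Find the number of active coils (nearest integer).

8

N_a = Gd⁴/(8D³k) = (82.2×10³ × 9.4⁴)/(8 × 82.0³ × 18)
    = 6.41776e+08 / 7.9397e+07 = 8.083 → 8 coils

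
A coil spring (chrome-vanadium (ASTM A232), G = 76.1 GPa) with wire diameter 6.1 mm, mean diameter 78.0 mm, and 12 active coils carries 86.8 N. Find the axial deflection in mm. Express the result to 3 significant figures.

37.5 mm

k = Gd⁴/(8D³N_a) = (76.1×10³)(6.1⁴)/(8·78.0³·12) = 2.3129 N/mm
δ = F/k = 86.8 / 2.3129 = 37.529 mm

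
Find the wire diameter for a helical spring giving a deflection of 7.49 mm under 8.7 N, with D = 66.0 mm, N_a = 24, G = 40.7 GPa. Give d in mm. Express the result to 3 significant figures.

6.30 mm

Required rate k = F/δ = 8.7/7.49 = 1.1615 N/mm
d = (8D³N_a·k / G)^(1/4) = (8·66.0³·24·1.1615 / (40.7×10³))^0.25
  = (1575.3)^0.25 = 6.3001 mm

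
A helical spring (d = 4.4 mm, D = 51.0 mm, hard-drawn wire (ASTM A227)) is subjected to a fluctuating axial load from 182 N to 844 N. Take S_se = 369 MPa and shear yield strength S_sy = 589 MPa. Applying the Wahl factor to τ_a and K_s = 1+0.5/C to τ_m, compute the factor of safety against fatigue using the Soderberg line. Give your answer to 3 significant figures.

C = D/d = 51.0/4.4 = 11.5909; K_W = (4C−1)/(4C−4)+0.615/C = 1.1239; K_s = 1+0.5/C = 1.0431
F_a = (F_max−F_min)/2 = 331 N; F_m = (F_max+F_min)/2 = 513 N
τ_a = K_W·8F_aD/(πd³) = 1.1239 × 504.64 = 567.15 MPa
τ_m = K_s·8F_mD/(πd³) = 1.0431 × 782.11 = 815.85 MPa
Soderberg: 1/n_f = τ_a/S_se + τ_m/S_sy = 567.15/369 + 815.85/589 = 1.53699 + 1.38515 = 2.9221
n_f = 1/2.9221 = 0.3422

0.342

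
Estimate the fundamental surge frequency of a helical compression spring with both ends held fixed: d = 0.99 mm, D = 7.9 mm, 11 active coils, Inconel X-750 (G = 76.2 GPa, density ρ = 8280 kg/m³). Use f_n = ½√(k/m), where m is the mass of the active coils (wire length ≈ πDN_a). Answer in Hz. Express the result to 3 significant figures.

492 Hz

k = Gd⁴/(8D³N_a) = (76.2×10³)(0.99⁴)/(8·7.9³·11) = 1.6871 N/mm = 1687.1 N/m
Wire length L = πDN_a = π·7.9·11 = 273 mm
m = ρ·(πd²/4)·L = 8280 × 0.76977×10⁻⁶ m² × 0.273 m = 0.00174 kg
f_n = ½√(k/m) = 0.5·√(1687.1/0.00174) = 0.5·√(9.6955e+05) = 492.33 Hz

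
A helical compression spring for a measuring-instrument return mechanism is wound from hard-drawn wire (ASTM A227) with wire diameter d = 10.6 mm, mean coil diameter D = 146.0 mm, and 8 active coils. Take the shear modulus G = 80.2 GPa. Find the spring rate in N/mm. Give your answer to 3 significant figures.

k = Gd⁴/(8D³N_a) = (80.2×10³ × 10.6⁴) / (8 × 146.0³ × 8)
  = 1.01251e+09 / 1.99177e+08 = 5.0835 N/mm

5.08 N/mm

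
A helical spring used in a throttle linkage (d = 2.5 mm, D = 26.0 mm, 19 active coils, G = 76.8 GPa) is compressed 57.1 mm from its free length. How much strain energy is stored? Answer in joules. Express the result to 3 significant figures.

k = Gd⁴/(8D³N_a) = (76.8×10³)(2.5⁴)/(8·26.0³·19) = 1.1229 N/mm
U = ½kδ² = 0.5 × 1.1229 × 57.1² = 1830.6 N·mm = 1.8306 J

1.83 J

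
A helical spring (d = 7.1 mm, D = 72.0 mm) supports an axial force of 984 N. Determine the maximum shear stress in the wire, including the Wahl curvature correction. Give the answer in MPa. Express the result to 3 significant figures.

Spring index C = D/d = 72.0/7.1 = 10.1408
K_W = (4C−1)/(4C−4) + 0.615/C = 39.563/36.563 + 0.0606 = 1.1427
τ₀ = 8FD/(πd³) = 8·984·72.0/(π·7.1³) = 566784/1124.4 = 504.07 MPa
τ_max = K·τ₀ = 1.1427 × 504.07 = 576 MPa

576 MPa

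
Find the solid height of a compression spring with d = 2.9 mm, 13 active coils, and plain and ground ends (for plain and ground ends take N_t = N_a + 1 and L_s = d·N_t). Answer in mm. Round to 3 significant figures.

40.6 mm

plain and ground ends: N_t = N_a + 1 = 13 + 1 = 14
L_s = d·N_t = 2.9 × 14 = 40.6 mm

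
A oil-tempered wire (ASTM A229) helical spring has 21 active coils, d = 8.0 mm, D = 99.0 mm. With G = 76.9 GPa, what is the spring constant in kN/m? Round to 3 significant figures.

1.93 kN/m

k = Gd⁴/(8D³N_a) = (76.9×10³ × 8.0⁴) / (8 × 99.0³ × 21)
  = 3.14982e+08 / 1.6301e+08 = 1.9323 N/mm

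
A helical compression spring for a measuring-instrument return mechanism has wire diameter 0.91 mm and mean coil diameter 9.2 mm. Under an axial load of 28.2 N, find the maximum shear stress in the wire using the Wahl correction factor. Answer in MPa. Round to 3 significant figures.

1000 MPa

Spring index C = D/d = 9.2/0.91 = 10.1099
K_W = (4C−1)/(4C−4) + 0.615/C = 39.440/36.440 + 0.0608 = 1.1432
τ₀ = 8FD/(πd³) = 8·28.2·9.2/(π·0.91³) = 2075.52/2.3674 = 876.7 MPa
τ_max = K·τ₀ = 1.1432 × 876.7 = 1002.2 MPa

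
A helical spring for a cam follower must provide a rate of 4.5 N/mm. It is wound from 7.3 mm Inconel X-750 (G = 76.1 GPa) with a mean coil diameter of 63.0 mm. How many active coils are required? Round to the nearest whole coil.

24

N_a = Gd⁴/(8D³k) = (76.1×10³ × 7.3⁴)/(8 × 63.0³ × 4.5)
    = 2.16111e+08 / 9.00169e+06 = 24.01 → 24 coils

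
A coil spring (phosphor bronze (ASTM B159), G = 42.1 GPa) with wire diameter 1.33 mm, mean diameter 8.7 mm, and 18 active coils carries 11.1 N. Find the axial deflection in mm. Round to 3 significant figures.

7.99 mm

k = Gd⁴/(8D³N_a) = (42.1×10³)(1.33⁴)/(8·8.7³·18) = 1.3892 N/mm
δ = F/k = 11.1 / 1.3892 = 7.9901 mm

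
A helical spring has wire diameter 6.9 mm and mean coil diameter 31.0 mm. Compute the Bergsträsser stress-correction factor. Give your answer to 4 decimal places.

1.3340

C = D/d = 31.0/6.9 = 4.4928
K_B = (4C+2)/(4C−3) = 19.971/14.971 = 1.3340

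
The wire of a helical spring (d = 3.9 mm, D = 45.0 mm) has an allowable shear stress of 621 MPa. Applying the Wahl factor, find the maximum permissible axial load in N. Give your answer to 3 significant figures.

C = D/d = 45.0/3.9 = 11.5385
K_W = (4C−1)/(4C−4) + 0.615/C = 45.154/42.154 + 0.0533 = 1.1245
τ_max = K·8FD/(πd³) → F_max = τ_allow·πd³/(8DK)
F_max = 621·π·3.9³/(8·45.0·1.1245) = 1.1573e+05/404.81 = 285.88 N

286 N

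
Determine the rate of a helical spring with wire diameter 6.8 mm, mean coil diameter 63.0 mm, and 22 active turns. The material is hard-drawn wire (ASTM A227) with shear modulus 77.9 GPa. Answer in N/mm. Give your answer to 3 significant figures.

k = Gd⁴/(8D³N_a) = (77.9×10³ × 6.8⁴) / (8 × 63.0³ × 22)
  = 1.66561e+08 / 4.40083e+07 = 3.7848 N/mm

3.78 N/mm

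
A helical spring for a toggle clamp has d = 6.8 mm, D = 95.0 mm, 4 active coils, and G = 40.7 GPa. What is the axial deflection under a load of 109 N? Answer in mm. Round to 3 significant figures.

34.4 mm

k = Gd⁴/(8D³N_a) = (40.7×10³)(6.8⁴)/(8·95.0³·4) = 3.1718 N/mm
δ = F/k = 109 / 3.1718 = 34.365 mm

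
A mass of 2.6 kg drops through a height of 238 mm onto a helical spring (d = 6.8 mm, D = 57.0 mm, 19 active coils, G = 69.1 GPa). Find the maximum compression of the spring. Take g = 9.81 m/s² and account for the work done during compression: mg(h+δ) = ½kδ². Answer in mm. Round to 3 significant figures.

k = Gd⁴/(8D³N_a) = (69.1×10³)(6.8⁴)/(8·57.0³·19) = 5.2486 N/mm
W = mg = 2.6 × 9.81 = 25.506 N
½kδ² − Wδ − Wh = 0 → δ = (W + √(W² + 2kWh))/k
δ = (25.506 + √(650.56 + 63722.8))/5.2486 = (25.506 + 253.72)/5.2486 = 53.2 mm

53.2 mm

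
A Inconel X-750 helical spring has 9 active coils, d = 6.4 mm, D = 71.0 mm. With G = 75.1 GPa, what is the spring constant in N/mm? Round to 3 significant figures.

4.89 N/mm

k = Gd⁴/(8D³N_a) = (75.1×10³ × 6.4⁴) / (8 × 71.0³ × 9)
  = 1.25997e+08 / 2.57696e+07 = 4.8894 N/mm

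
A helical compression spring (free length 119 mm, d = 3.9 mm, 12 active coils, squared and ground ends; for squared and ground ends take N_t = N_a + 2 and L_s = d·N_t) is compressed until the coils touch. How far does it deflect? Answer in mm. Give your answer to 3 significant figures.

N_t = 14; L_s = 3.9·14 = 54.6 mm
δ_solid = L₀ − L_s = 119 − 54.6 = 64.4 mm

64.4 mm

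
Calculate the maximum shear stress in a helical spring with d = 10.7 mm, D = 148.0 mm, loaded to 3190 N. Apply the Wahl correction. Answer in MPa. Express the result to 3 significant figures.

Spring index C = D/d = 148.0/10.7 = 13.8318
K_W = (4C−1)/(4C−4) + 0.615/C = 54.327/51.327 + 0.0445 = 1.1029
τ₀ = 8FD/(πd³) = 8·3190·148.0/(π·10.7³) = 3.77696e+06/3848.6 = 981.39 MPa
τ_max = K·τ₀ = 1.1029 × 981.39 = 1082.4 MPa

1080 MPa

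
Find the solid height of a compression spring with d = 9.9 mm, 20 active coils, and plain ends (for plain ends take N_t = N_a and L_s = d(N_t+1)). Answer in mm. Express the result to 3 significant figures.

plain ends: N_t = N_a = 20
L_s = d·(N_t+1) = 9.9 × 21 = 207.9 mm

208 mm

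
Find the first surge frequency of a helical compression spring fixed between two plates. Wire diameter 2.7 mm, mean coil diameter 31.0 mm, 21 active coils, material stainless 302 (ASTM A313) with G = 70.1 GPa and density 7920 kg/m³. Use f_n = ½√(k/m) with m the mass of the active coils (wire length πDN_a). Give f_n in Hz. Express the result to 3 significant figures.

k = Gd⁴/(8D³N_a) = (70.1×10³)(2.7⁴)/(8·31.0³·21) = 0.74435 N/mm = 744.35 N/m
Wire length L = πDN_a = π·31.0·21 = 2045.2 mm
m = ρ·(πd²/4)·L = 7920 × 5.7256×10⁻⁶ m² × 2.0452 m = 0.092741 kg
f_n = ½√(k/m) = 0.5·√(744.35/0.092741) = 0.5·√(8026.1) = 44.794 Hz

44.8 Hz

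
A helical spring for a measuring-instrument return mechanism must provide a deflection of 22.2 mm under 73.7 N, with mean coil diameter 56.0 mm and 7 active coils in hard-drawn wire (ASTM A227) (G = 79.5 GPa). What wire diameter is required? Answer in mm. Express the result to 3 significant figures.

Required rate k = F/δ = 73.7/22.2 = 3.3198 N/mm
d = (8D³N_a·k / G)^(1/4) = (8·56.0³·7·3.3198 / (79.5×10³))^0.25
  = (410.68)^0.25 = 4.5017 mm

4.50 mm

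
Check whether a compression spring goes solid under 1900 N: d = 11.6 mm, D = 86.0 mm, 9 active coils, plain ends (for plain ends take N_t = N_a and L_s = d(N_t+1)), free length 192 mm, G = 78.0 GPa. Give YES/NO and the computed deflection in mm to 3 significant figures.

NO, δ = 61.6 mm

k = Gd⁴/(8D³N_a) = (78.0×10³)(11.6⁴)/(8·86.0³·9) = 30.839 N/mm
N_t = 9; L_s = 11.6·10 = 116 mm; δ_solid = L₀ − L_s = 192 − 116 = 76 mm
δ = F/k = 1900/30.839 = 61.611 mm
δ < δ_solid → spring does not go solid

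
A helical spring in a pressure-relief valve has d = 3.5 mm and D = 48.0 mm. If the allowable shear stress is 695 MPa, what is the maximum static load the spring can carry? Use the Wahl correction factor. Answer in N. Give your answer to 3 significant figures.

C = D/d = 48.0/3.5 = 13.7143
K_W = (4C−1)/(4C−4) + 0.615/C = 53.857/50.857 + 0.0448 = 1.1038
τ_max = K·8FD/(πd³) → F_max = τ_allow·πd³/(8DK)
F_max = 695·π·3.5³/(8·48.0·1.1038) = 93614/423.87 = 220.85 N

221 N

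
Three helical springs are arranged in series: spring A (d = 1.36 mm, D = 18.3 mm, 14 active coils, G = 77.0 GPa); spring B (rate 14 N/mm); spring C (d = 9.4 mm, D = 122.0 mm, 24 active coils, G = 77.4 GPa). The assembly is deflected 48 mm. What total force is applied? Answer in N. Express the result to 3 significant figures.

k_A = Gd⁴/(8D³N_a) = (77.0×10³)(1.36⁴)/(8·18.3³·14) = 0.38377 N/mm
k_C = Gd⁴/(8D³N_a) = (77.4×10³)(9.4⁴)/(8·122.0³·24) = 1.7333 N/mm
Series: 1/k_eq = 1/0.38377 + 1/14 + 1/1.7333 = 3.2541; k_eq = 0.30731 N/mm
F = k_eq·δ = 0.30731·48 = 14.751 N

14.8 N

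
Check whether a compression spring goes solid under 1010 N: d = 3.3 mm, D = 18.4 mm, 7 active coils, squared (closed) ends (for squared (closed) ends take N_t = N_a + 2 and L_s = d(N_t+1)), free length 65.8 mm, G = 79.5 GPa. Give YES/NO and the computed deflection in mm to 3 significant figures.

k = Gd⁴/(8D³N_a) = (79.5×10³)(3.3⁴)/(8·18.4³·7) = 27.026 N/mm
N_t = 9; L_s = 3.3·10 = 33 mm; δ_solid = L₀ − L_s = 65.8 − 33 = 32.8 mm
δ = F/k = 1010/27.026 = 37.371 mm
δ ≥ δ_solid → spring goes solid

YES, δ = 37.4 mm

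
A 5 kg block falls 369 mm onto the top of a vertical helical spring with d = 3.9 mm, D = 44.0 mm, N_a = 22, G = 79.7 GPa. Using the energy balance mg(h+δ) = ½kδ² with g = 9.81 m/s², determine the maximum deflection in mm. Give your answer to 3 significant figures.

216 mm

k = Gd⁴/(8D³N_a) = (79.7×10³)(3.9⁴)/(8·44.0³·22) = 1.2298 N/mm
W = mg = 5 × 9.81 = 49.05 N
½kδ² − Wδ − Wh = 0 → δ = (W + √(W² + 2kWh))/k
δ = (49.05 + √(2405.9 + 44518.6))/1.2298 = (49.05 + 216.62)/1.2298 = 216.02 mm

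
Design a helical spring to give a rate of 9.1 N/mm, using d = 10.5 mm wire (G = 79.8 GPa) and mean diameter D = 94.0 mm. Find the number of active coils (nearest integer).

16

N_a = Gd⁴/(8D³k) = (79.8×10³ × 10.5⁴)/(8 × 94.0³ × 9.1)
    = 9.69974e+08 / 6.04665e+07 = 16.04 → 16 coils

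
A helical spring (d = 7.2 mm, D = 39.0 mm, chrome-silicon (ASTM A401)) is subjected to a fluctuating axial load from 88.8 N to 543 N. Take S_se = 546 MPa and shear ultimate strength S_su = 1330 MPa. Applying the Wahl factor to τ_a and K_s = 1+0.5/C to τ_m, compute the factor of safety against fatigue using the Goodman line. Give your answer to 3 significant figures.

C = D/d = 39.0/7.2 = 5.4167; K_W = (4C−1)/(4C−4)+0.615/C = 1.2833; K_s = 1+0.5/C = 1.0923
F_a = (F_max−F_min)/2 = 227.1 N; F_m = (F_max+F_min)/2 = 315.9 N
τ_a = K_W·8F_aD/(πd³) = 1.2833 × 60.426 = 77.548 MPa
τ_m = K_s·8F_mD/(πd³) = 1.0923 × 84.054 = 91.813 MPa
Goodman: 1/n_f = τ_a/S_se + τ_m/S_su = 77.548/546 + 91.813/1330 = 0.14203 + 0.06903 = 0.21106
n_f = 1/0.21106 = 4.738

4.74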